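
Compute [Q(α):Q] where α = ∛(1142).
[Q(α):Q] = 3

The minimal polynomial of α is x^3 - 1142, irreducible over Q since 1142 is not a perfect cube (so x^3 - 1142 has no rational root). Hence [Q(α):Q] = deg(m_α) = 3.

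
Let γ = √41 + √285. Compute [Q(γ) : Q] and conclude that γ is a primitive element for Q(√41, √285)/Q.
[Q(γ) : Q] = 4 (equivalently, Q(γ) = Q(√41, √285))

Obviously Q(γ) ⊆ Q(√41, √285), and [Q(√41, √285):Q] = 4 (since 41, 285 are distinct squarefree integers > 1 with 11685 not a perfect square). To show equality we compute the minimal polynomial of γ. From γ = √41 + √285: γ^2 = 41 + 2√(11685) + 285 = 326 + 2√(11685), so γ^2 - 326 = 2√(11685); squaring, (γ^2 - 326)^2 = 4·11685, i.e. γ^4 - 652γ^2 + 106276 - 46740 = 0, i.e. γ^4 - 652γ^2 + 59536 = 0. So γ is a root of x^4 - 652x^2 + 59536. This polynomial is irreducible over Q: it has no rational root (each ±√41 ± √285 is irrational), and any factorization into two quadratics over Q would force √(11685) ∈ Q (pairing opposite roots) or √41, √285 ∈ Q (other pairings), all impossible. Hence [Q(γ):Q] = 4 = [Q(√41, √285):Q], so Q(γ) = Q(√41, √285).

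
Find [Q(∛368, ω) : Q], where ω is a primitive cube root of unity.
[Q(∛368, ω) : Q] = 6

[Q(∛368):Q] = 3 (min poly x^3 - 368, irreducible since 368 is not a perfect cube). [Q(ω):Q] = 2 (min poly x^2 + x + 1). Since Q(∛368) ⊂ R and ω ∉ R, we have ω ∉ Q(∛368), so x^2 + x + 1 remains irreducible over Q(∛368) and [Q(∛368, ω) : Q(∛368)] = 2. By the tower law, [Q(∛368, ω) : Q] = 3 · 2 = 6. (In fact Q(∛368, ω) is the splitting field of x^3 - 368 over Q.)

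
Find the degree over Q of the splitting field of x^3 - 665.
[K : Q] = 6

The roots of x^3 - 665 are ∛665, ω∛665, ω^2∛665 where ω = e^(2πi/3) is a primitive cube root of unity, so K = Q(∛665, ω). Now [Q(∛665):Q] = 3 (since 665 is not a perfect cube, x^3 - 665 is irreducible) and [Q(ω):Q] = 2. Both 2 and 3 divide [K:Q], and [K:Q] ≤ 3·2 = 6, so [K:Q] = 6. (Equivalently: Q(∛665) ⊂ R but ω ∉ R, so [K : Q(∛665)] = 2.)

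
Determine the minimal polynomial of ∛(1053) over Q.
m_α(x) = x^3 - 1053

α satisfies α^3 = 1053, so x^3 - 1053 annihilates α. By the rational root test, a rational root p/q (in lowest terms) of x^3 - 1053 would satisfy p^3 = 1053 q^3, forcing q = 1 and p^3 = 1053; but 1053 is not a perfect cube, contradiction. A monic cubic over Q with no rational root is irreducible (any nontrivial factorization would include a linear factor). Hence x^3 - 1053 is the minimal polynomial of α, and in particular [Q(α):Q] = 3.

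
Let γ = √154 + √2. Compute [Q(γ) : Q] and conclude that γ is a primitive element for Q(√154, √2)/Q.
[Q(γ) : Q] = 4 (equivalently, Q(γ) = Q(√154, √2))

Obviously Q(γ) ⊆ Q(√154, √2), and [Q(√154, √2):Q] = 4 (since 154, 2 are distinct squarefree integers > 1 with 308 not a perfect square). To show equality we compute the minimal polynomial of γ. From γ = √154 + √2: γ^2 = 154 + 2√(308) + 2 = 156 + 2√(308), so γ^2 - 156 = 2√(308); squaring, (γ^2 - 156)^2 = 4·308, i.e. γ^4 - 312γ^2 + 24336 - 1232 = 0, i.e. γ^4 - 312γ^2 + 23104 = 0. So γ is a root of x^4 - 312x^2 + 23104. This polynomial is irreducible over Q: it has no rational root (each ±√154 ± √2 is irrational), and any factorization into two quadratics over Q would force √(308) ∈ Q (pairing opposite roots) or √154, √2 ∈ Q (other pairings), all impossible. Hence [Q(γ):Q] = 4 = [Q(√154, √2):Q], so Q(γ) = Q(√154, √2).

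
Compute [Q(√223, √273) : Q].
[Q(√223, √273) : Q] = 4

[Q(√223):Q] = 2 (min poly x^2 - 223, irreducible since 223 is squarefree > 1). For the top step, suppose √273 ∈ Q(√223), say √273 = c + d√223 with c, d ∈ Q. Squaring: 273 = c^2 + 223d^2 + 2cd√223. Since √223 ∉ Q this forces 2cd = 0. If d = 0 then √273 = c ∈ Q, contradicting 273 squarefree > 1. If c = 0 then 273 = 223d^2, so 223·273 = (223d)^2 is a perfect square in Q — but 223·273 = 60879 is not a perfect square (since 223 and 273 are distinct squarefree integers). Contradiction. Hence √273 ∉ Q(√223), so x^2 - 273 stays irreducible over Q(√223) and [Q(√223, √273) : Q(√223)] = 2. By the tower law, [Q(√223, √273) : Q] = 2 · 2 = 4.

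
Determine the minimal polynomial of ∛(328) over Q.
m_α(x) = x^3 - 328

α satisfies α^3 = 328, so x^3 - 328 annihilates α. By the rational root test, a rational root p/q (in lowest terms) of x^3 - 328 would satisfy p^3 = 328 q^3, forcing q = 1 and p^3 = 328; but 328 is not a perfect cube, contradiction. A monic cubic over Q with no rational root is irreducible (any nontrivial factorization would include a linear factor). Hence x^3 - 328 is the minimal polynomial of α, and in particular [Q(α):Q] = 3.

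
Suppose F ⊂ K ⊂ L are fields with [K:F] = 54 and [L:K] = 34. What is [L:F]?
[L:F] = 1836

The tower law says that for any tower of field extensions F ⊂ K ⊂ L with finite degrees, [L:F] = [L:K] · [K:F]. Here this gives [L:F] = 34 · 54 = 1836.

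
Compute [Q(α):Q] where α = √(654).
[Q(α):Q] = 2

[Q(α):Q] equals the degree of the minimal polynomial of α. Here α^2 = 654 and x^2 - 654 is irreducible (d = 654 is squarefree, ≠ 1, hence not a square), so deg(m_α) = 2. Thus [Q(α):Q] = 2.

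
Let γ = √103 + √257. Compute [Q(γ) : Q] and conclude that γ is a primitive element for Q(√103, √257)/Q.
[Q(γ) : Q] = 4 (equivalently, Q(γ) = Q(√103, √257))

Obviously Q(γ) ⊆ Q(√103, √257), and [Q(√103, √257):Q] = 4 (since 103, 257 are distinct squarefree integers > 1 with 26471 not a perfect square). To show equality we compute the minimal polynomial of γ. From γ = √103 + √257: γ^2 = 103 + 2√(26471) + 257 = 360 + 2√(26471), so γ^2 - 360 = 2√(26471); squaring, (γ^2 - 360)^2 = 4·26471, i.e. γ^4 - 720γ^2 + 129600 - 105884 = 0, i.e. γ^4 - 720γ^2 + 23716 = 0. So γ is a root of x^4 - 720x^2 + 23716. This polynomial is irreducible over Q: it has no rational root (each ±√103 ± √257 is irrational), and any factorization into two quadratics over Q would force √(26471) ∈ Q (pairing opposite roots) or √103, √257 ∈ Q (other pairings), all impossible. Hence [Q(γ):Q] = 4 = [Q(√103, √257):Q], so Q(γ) = Q(√103, √257).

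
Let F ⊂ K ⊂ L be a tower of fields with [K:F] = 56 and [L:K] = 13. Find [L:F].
[L:F] = 728

The tower law says that for any tower of field extensions F ⊂ K ⊂ L with finite degrees, [L:F] = [L:K] · [K:F]. Here this gives [L:F] = 13 · 56 = 728.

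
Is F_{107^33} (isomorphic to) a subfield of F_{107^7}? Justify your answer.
No: F_{107^33} is not a subfield of F_{107^7}

F_{p^m} embeds in F_{p^n} iff m | n. Here 33 ∤ 7 (since 7 = 0·33 + 7 with remainder 7 ≠ 0), so F_{107^33} is not a subfield of F_{107^7}. Equivalently: if it were, the tower law would give 33 = [F_{107^33}:F_107] dividing [F_{107^7}:F_107] = 7, contradiction.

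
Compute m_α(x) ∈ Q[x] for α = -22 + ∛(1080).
m_α(x) = x^3 + 66x^2 + 1452x + 9568

Set β = α + 22 = ∛(1080), so β^3 = 1080. Then (α + 22)^3 - 1080 = 0, i.e. α is a root of g(x) = (x + 22)^3 - 1080 = x^3 + 66x^2 + 1452x + 9568. Since g(x) = h(x + 22) where h(x) = x^3 - 1080, and h is irreducible over Q (because 1080 is not a perfect cube, so h has no rational root, and a monic cubic with no rational root is irreducible), g is also irreducible (irreducibility is preserved under the substitution x → x + 22). Hence m_α(x) = x^3 + 66x^2 + 1452x + 9568.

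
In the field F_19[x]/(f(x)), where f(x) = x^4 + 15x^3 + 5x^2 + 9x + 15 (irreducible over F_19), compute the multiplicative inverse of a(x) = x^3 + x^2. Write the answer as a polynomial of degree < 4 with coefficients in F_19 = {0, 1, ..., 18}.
a(x)^(-1) ≡ 5x^3 + 10x^2 + 13x + 16 (mod f(x))

Since f is irreducible over F_19, F_19[x]/(f) is a field and a(x) ≠ 0 has an inverse. Apply the extended Euclidean algorithm to f(x) and a(x) in F_19[x]: f(x) = (x + 14)·a(x) + (10x^2 + 9x + 15);  a(x) = (2x + 4)·(10x^2 + 9x + 15) + (10x + 16);  (10x^2 + 9x + 15) = (x + 5)·(10x + 16) + (11). The last nonzero remainder is the constant 11 = gcd(f, a) in F_19. Back-substituting through the division chain expresses 11 = s(x)·a(x) + t(x)·f(x) with s(x) ≡ 17x^3 + 15x^2 + 10x + 5 (mod f), so (17x^3 + 15x^2 + 10x + 5)·a(x) ≡ 11 (mod f). Multiplying by 11^(-1) ≡ 7 in F_19 gives a(x)^(-1) ≡ 7·(17x^3 + 15x^2 + 10x + 5) ≡ 5x^3 + 10x^2 + 13x + 16 (mod f). Check: (x^3 + x^2)·(5x^3 + 10x^2 + 13x + 16) = 5x^6 + 15x^5 + 4x^4 + 10x^3 + 16x^2 ≡ 1 (mod x^4 + 15x^3 + 5x^2 + 9x + 15).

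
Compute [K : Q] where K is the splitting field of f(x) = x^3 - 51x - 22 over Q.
[K : Q] = 6

By the rational root test, any rational root of the monic integer polynomial f(x) = x^3 - 51x - 22 must be an integer dividing the constant term -22, i.e. one of ±{1, 2, 11, 22}. Evaluating: f(1) = -72, f(-1) = 28, f(2) = -116, f(-2) = 72, f(11) = 748, f(-11) = -792, f(22) = 9504, f(-22) = -9548; none is 0, so f has no rational root and is therefore irreducible over Q (a cubic with no linear factor over a field is irreducible). For an irreducible cubic, the Galois group is A_3 or S_3 according as the discriminant disc(f) = -4a^3 - 27b^2 = -4·(-51)^3 - 27·(-22)^2 = 517536 is or is not a square in Q. Here disc(f) = 517536 is not a perfect square in Q, so the Galois group of f over Q is not contained in A_3 and must be all of S_3. The splitting field has degree |S_3| = 6 over Q, so [K : Q] = 6.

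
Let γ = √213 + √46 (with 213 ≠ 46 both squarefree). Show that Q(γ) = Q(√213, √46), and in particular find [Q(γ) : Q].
[Q(γ) : Q] = 4 (equivalently, Q(γ) = Q(√213, √46))

Obviously Q(γ) ⊆ Q(√213, √46), and [Q(√213, √46):Q] = 4 (since 213, 46 are distinct squarefree integers > 1 with 9798 not a perfect square). To show equality we compute the minimal polynomial of γ. From γ = √213 + √46: γ^2 = 213 + 2√(9798) + 46 = 259 + 2√(9798), so γ^2 - 259 = 2√(9798); squaring, (γ^2 - 259)^2 = 4·9798, i.e. γ^4 - 518γ^2 + 67081 - 39192 = 0, i.e. γ^4 - 518γ^2 + 27889 = 0. So γ is a root of x^4 - 518x^2 + 27889. This polynomial is irreducible over Q: it has no rational root (each ±√213 ± √46 is irrational), and any factorization into two quadratics over Q would force √(9798) ∈ Q (pairing opposite roots) or √213, √46 ∈ Q (other pairings), all impossible. Hence [Q(γ):Q] = 4 = [Q(√213, √46):Q], so Q(γ) = Q(√213, √46).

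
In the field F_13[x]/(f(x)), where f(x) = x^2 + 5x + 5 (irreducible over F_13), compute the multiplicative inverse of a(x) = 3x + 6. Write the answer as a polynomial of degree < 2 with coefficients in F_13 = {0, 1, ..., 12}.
a(x)^(-1) ≡ 9x + 1 (mod f(x))

Since f is irreducible over F_13, F_13[x]/(f) is a field and a(x) ≠ 0 has an inverse. Apply the extended Euclidean algorithm to f(x) and a(x) in F_13[x]: f(x) = (9x + 1)·a(x) + (12). The last nonzero remainder is the constant 12 = gcd(f, a) in F_13. Back-substituting through the division chain expresses 12 = s(x)·a(x) + t(x)·f(x) with s(x) ≡ 4x + 12 (mod f), so (4x + 12)·a(x) ≡ 12 (mod f). Multiplying by 12^(-1) ≡ 12 in F_13 gives a(x)^(-1) ≡ 12·(4x + 12) ≡ 9x + 1 (mod f). Check: (3x + 6)·(9x + 1) = x^2 + 5x + 6 ≡ 1 (mod x^2 + 5x + 5).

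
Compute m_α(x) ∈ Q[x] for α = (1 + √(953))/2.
m_α(x) = x^2 - x - 238

From 2α - 1 = √(953), squaring gives (2α - 1)^2 = 953, i.e. 4α^2 - 4α + 1 = 953, so α^2 - α + (1 - 953)/4 = 0. Since 953 ≡ 1 (mod 4), (1 - 953)/4 = -238 ∈ Z. The polynomial x^2 - x - 238 has discriminant 1 - 4·(-238) = 953, which is not a perfect square in Q (d = 953 is squarefree and ≠ 1), so x^2 - x - 238 is irreducible over Q. It is the minimal polynomial of α.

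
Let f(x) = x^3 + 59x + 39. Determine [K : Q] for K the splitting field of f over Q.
[K : Q] = 6

By the rational root test, any rational root of the monic integer polynomial f(x) = x^3 + 59x + 39 must be an integer dividing the constant term 39, i.e. one of ±{1, 3, 13, 39}. Evaluating: f(1) = 99, f(-1) = -21, f(3) = 243, f(-3) = -165, f(13) = 3003, f(-13) = -2925, f(39) = 61659, f(-39) = -61581; none is 0, so f has no rational root and is therefore irreducible over Q (a cubic with no linear factor over a field is irreducible). For an irreducible cubic, the Galois group is A_3 or S_3 according as the discriminant disc(f) = -4a^3 - 27b^2 = -4·(59)^3 - 27·(39)^2 = -862583 is or is not a square in Q. Here disc(f) = -862583 is not a perfect square in Q, so the Galois group of f over Q is not contained in A_3 and must be all of S_3. The splitting field has degree |S_3| = 6 over Q, so [K : Q] = 6.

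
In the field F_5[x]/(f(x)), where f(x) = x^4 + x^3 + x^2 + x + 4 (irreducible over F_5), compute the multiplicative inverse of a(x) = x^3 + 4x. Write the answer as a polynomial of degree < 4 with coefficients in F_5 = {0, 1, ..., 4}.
a(x)^(-1) ≡ x^3 + 2x^2 + 4x (mod f(x))

Since f is irreducible over F_5, F_5[x]/(f) is a field and a(x) ≠ 0 has an inverse. Apply the extended Euclidean algorithm to f(x) and a(x) in F_5[x]: f(x) = (x + 1)·a(x) + (2x^2 + 2x + 4);  a(x) = (3x + 2)·(2x^2 + 2x + 4) + (3x + 2);  (2x^2 + 2x + 4) = (4x + 3)·(3x + 2) + (3). The last nonzero remainder is the constant 3 = gcd(f, a) in F_5. Back-substituting through the division chain expresses 3 = s(x)·a(x) + t(x)·f(x) with s(x) ≡ 3x^3 + x^2 + 2x (mod f), so (3x^3 + x^2 + 2x)·a(x) ≡ 3 (mod f). Multiplying by 3^(-1) ≡ 2 in F_5 gives a(x)^(-1) ≡ 2·(3x^3 + x^2 + 2x) ≡ x^3 + 2x^2 + 4x (mod f). Check: (x^3 + 4x)·(x^3 + 2x^2 + 4x) = x^6 + 2x^5 + 3x^4 + 3x^3 + x^2 ≡ 1 (mod x^4 + x^3 + x^2 + x + 4).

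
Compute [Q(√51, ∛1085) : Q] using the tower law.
[Q(√51, ∛1085) : Q] = 6

Let L = Q(√51, ∛1085). Since Q(√51) ⊂ L and [Q(√51):Q] = 2, the tower law gives 2 | [L:Q]. Likewise Q(∛1085) ⊂ L with [Q(∛1085):Q] = 3 (because 1085 is not a perfect cube), so 3 | [L:Q]. As gcd(2,3) = 1, [L:Q] is divisible by 6. Conversely L is generated over Q by √51 and ∛1085, so [L:Q] ≤ 2·3 = 6. Therefore [Q(√51, ∛1085) : Q] = 6.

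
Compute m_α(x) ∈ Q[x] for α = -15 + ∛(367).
m_α(x) = x^3 + 45x^2 + 675x + 3008

Set β = α + 15 = ∛(367), so β^3 = 367. Then (α + 15)^3 - 367 = 0, i.e. α is a root of g(x) = (x + 15)^3 - 367 = x^3 + 45x^2 + 675x + 3008. Since g(x) = h(x + 15) where h(x) = x^3 - 367, and h is irreducible over Q (because 367 is not a perfect cube, so h has no rational root, and a monic cubic with no rational root is irreducible), g is also irreducible (irreducibility is preserved under the substitution x → x + 15). Hence m_α(x) = x^3 + 45x^2 + 675x + 3008.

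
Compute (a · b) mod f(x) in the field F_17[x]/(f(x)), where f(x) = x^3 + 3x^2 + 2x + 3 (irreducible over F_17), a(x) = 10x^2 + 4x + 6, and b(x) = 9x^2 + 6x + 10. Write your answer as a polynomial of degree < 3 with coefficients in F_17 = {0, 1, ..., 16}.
a · b ≡ 10x^2 + x + 4 (mod f(x))

Multiply in F_17[x]: a(x)·b(x) = (10x^2 + 4x + 6)·(9x^2 + 6x + 10) = 5x^4 + 11x^3 + 8x^2 + 8x + 9. This has degree ≥ 3, so divide by f(x) over F_17: 5x^4 + 11x^3 + 8x^2 + 8x + 9 = (5x + 13)·(x^3 + 3x^2 + 2x + 3) + (10x^2 + x + 4). Hence a·b ≡ 10x^2 + x + 4 (mod f). (F_17[x]/(f) is a field with 17^3 = 4913 elements since f is irreducible of degree 3.)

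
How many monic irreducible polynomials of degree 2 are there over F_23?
There are 253 monic irreducible polynomials of degree 2 over F_23

Each element of F_{23^2} that lies in no proper subfield is a root of exactly one monic irreducible of degree 2 over F_23, and each such polynomial has 2 distinct roots in F_{23^2}. By Möbius inversion the count is N_23(2) = (1/2) Σ_{d|2} μ(2/d) · 23^d = (1/2)(μ(2)·23^1 + μ(1)·23^2) = 506/2 = 253.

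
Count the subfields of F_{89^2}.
F_{89^2} has 2 subfields

The subfields of F_{p^n} are exactly the fields F_{p^d} for d | n (each is the fixed field of the unique index-d subgroup of Gal(F_{p^n}/F_p) ≅ Z/nZ). The divisors of n = 2 are {1, 2}, giving 2 subfields: F_{89^1}, F_{89^2}.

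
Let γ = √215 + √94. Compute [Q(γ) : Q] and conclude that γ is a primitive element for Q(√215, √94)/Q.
[Q(γ) : Q] = 4 (equivalently, Q(γ) = Q(√215, √94))

Obviously Q(γ) ⊆ Q(√215, √94), and [Q(√215, √94):Q] = 4 (since 215, 94 are distinct squarefree integers > 1 with 20210 not a perfect square). To show equality we compute the minimal polynomial of γ. From γ = √215 + √94: γ^2 = 215 + 2√(20210) + 94 = 309 + 2√(20210), so γ^2 - 309 = 2√(20210); squaring, (γ^2 - 309)^2 = 4·20210, i.e. γ^4 - 618γ^2 + 95481 - 80840 = 0, i.e. γ^4 - 618γ^2 + 14641 = 0. So γ is a root of x^4 - 618x^2 + 14641. This polynomial is irreducible over Q: it has no rational root (each ±√215 ± √94 is irrational), and any factorization into two quadratics over Q would force √(20210) ∈ Q (pairing opposite roots) or √215, √94 ∈ Q (other pairings), all impossible. Hence [Q(γ):Q] = 4 = [Q(√215, √94):Q], so Q(γ) = Q(√215, √94).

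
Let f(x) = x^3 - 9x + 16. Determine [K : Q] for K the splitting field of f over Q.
[K : Q] = 6

By the rational root test, any rational root of the monic integer polynomial f(x) = x^3 - 9x + 16 must be an integer dividing the constant term 16, i.e. one of ±{1, 2, 4, 8, 16}. Evaluating: f(1) = 8, f(-1) = 24, f(2) = 6, f(-2) = 26, f(4) = 44, f(-4) = -12, f(8) = 456, f(-8) = -424, f(16) = 3968, f(-16) = -3936; none is 0, so f has no rational root and is therefore irreducible over Q (a cubic with no linear factor over a field is irreducible). For an irreducible cubic, the Galois group is A_3 or S_3 according as the discriminant disc(f) = -4a^3 - 27b^2 = -4·(-9)^3 - 27·(16)^2 = -3996 is or is not a square in Q. Here disc(f) = -3996 is not a perfect square in Q, so the Galois group of f over Q is not contained in A_3 and must be all of S_3. The splitting field has degree |S_3| = 6 over Q, so [K : Q] = 6.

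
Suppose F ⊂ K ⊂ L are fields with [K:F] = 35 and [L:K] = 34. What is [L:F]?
[L:F] = 1190

The tower law says that for any tower of field extensions F ⊂ K ⊂ L with finite degrees, [L:F] = [L:K] · [K:F]. Here this gives [L:F] = 34 · 35 = 1190.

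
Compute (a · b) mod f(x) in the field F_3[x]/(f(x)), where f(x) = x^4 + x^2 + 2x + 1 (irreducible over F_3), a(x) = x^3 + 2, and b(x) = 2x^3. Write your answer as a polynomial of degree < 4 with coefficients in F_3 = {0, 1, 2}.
a · b ≡ x + 2 (mod f(x))

Multiply in F_3[x]: a(x)·b(x) = (x^3 + 2)·(2x^3) = 2x^6 + x^3. This has degree ≥ 4, so divide by f(x) over F_3: 2x^6 + x^3 = (2x^2 + 1)·(x^4 + x^2 + 2x + 1) + (x + 2). Hence a·b ≡ x + 2 (mod f). (F_3[x]/(f) is a field with 3^4 = 81 elements since f is irreducible of degree 4.)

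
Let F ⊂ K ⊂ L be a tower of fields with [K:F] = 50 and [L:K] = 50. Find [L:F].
[L:F] = 2500

The tower law says that for any tower of field extensions F ⊂ K ⊂ L with finite degrees, [L:F] = [L:K] · [K:F]. Here this gives [L:F] = 50 · 50 = 2500.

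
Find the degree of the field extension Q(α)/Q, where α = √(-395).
[Q(α):Q] = 2

[Q(α):Q] equals the degree of the minimal polynomial of α. Here α^2 = -395 and x^2 + 395 is irreducible (d = -395 is squarefree, ≠ 1, hence not a square), so deg(m_α) = 2. Thus [Q(α):Q] = 2.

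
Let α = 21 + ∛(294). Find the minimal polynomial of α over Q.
m_α(x) = x^3 - 63x^2 + 1323x - 9555

Set β = α - 21 = ∛(294), so β^3 = 294. Then (α - 21)^3 - 294 = 0, i.e. α is a root of g(x) = (x - 21)^3 - 294 = x^3 - 63x^2 + 1323x - 9555. Since g(x) = h(x - 21) where h(x) = x^3 - 294, and h is irreducible over Q (because 294 is not a perfect cube, so h has no rational root, and a monic cubic with no rational root is irreducible), g is also irreducible (irreducibility is preserved under the substitution x → x - 21). Hence m_α(x) = x^3 - 63x^2 + 1323x - 9555.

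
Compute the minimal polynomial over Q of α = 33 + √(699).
m_α(x) = x^2 - 66x + 390

From α - 33 = √(699), squaring gives (α - 33)^2 = 699, i.e. α^2 - 66α + 1089 = 699, so α^2 - 66α + 390 = 0. The discriminant of x^2 - 66x + 390 is (-66)^2 - 4·(390) = 4356 - 1560 = 2796, and 4·(699) is not a perfect square in Q since 699 is squarefree and ≠ 1. Hence x^2 - 66x + 390 is irreducible over Q and is the minimal polynomial of α.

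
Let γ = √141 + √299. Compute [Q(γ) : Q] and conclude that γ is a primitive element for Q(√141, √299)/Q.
[Q(γ) : Q] = 4 (equivalently, Q(γ) = Q(√141, √299))

Obviously Q(γ) ⊆ Q(√141, √299), and [Q(√141, √299):Q] = 4 (since 141, 299 are distinct squarefree integers > 1 with 42159 not a perfect square). To show equality we compute the minimal polynomial of γ. From γ = √141 + √299: γ^2 = 141 + 2√(42159) + 299 = 440 + 2√(42159), so γ^2 - 440 = 2√(42159); squaring, (γ^2 - 440)^2 = 4·42159, i.e. γ^4 - 880γ^2 + 193600 - 168636 = 0, i.e. γ^4 - 880γ^2 + 24964 = 0. So γ is a root of x^4 - 880x^2 + 24964. This polynomial is irreducible over Q: it has no rational root (each ±√141 ± √299 is irrational), and any factorization into two quadratics over Q would force √(42159) ∈ Q (pairing opposite roots) or √141, √299 ∈ Q (other pairings), all impossible. Hence [Q(γ):Q] = 4 = [Q(√141, √299):Q], so Q(γ) = Q(√141, √299).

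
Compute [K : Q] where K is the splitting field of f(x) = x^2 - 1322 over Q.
[K : Q] = 2

f(x) = x^2 - 1322 factors as (x - √1322)(x + √1322). The splitting field is K = Q(√1322). Since 1322 is squarefree and > 1, it is not a perfect square, so x^2 - 1322 is irreducible over Q and [Q(√1322) : Q] = 2. Hence [K : Q] = 2.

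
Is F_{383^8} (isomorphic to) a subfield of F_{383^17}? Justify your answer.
No: F_{383^8} is not a subfield of F_{383^17}

F_{p^m} embeds in F_{p^n} iff m | n. Here 8 ∤ 17 (since 17 = 2·8 + 1 with remainder 1 ≠ 0), so F_{383^8} is not a subfield of F_{383^17}. Equivalently: if it were, the tower law would give 8 = [F_{383^8}:F_383] dividing [F_{383^17}:F_383] = 17, contradiction.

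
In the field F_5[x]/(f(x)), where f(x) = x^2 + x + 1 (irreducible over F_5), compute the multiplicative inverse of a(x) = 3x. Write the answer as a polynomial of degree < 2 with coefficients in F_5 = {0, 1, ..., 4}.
a(x)^(-1) ≡ 3x + 3 (mod f(x))

Since f is irreducible over F_5, F_5[x]/(f) is a field and a(x) ≠ 0 has an inverse. Apply the extended Euclidean algorithm to f(x) and a(x) in F_5[x]: f(x) = (2x + 2)·a(x) + (1). The last nonzero remainder is the constant 1 = gcd(f, a) in F_5. Back-substituting through the division chain expresses 1 = s(x)·a(x) + t(x)·f(x) with s(x) ≡ 3x + 3 (mod f), so a(x)^(-1) ≡ s(x) = 3x + 3 (mod f). Check: (3x)·(3x + 3) = 4x^2 + 4x ≡ 1 (mod x^2 + x + 1).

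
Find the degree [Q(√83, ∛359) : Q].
[Q(√83, ∛359) : Q] = 6

Let L = Q(√83, ∛359). Since Q(√83) ⊂ L and [Q(√83):Q] = 2, the tower law gives 2 | [L:Q]. Likewise Q(∛359) ⊂ L with [Q(∛359):Q] = 3 (because 359 is not a perfect cube), so 3 | [L:Q]. As gcd(2,3) = 1, [L:Q] is divisible by 6. Conversely L is generated over Q by √83 and ∛359, so [L:Q] ≤ 2·3 = 6. Therefore [Q(√83, ∛359) : Q] = 6.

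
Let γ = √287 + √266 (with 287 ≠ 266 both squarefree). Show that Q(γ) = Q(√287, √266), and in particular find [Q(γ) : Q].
[Q(γ) : Q] = 4 (equivalently, Q(γ) = Q(√287, √266))

Obviously Q(γ) ⊆ Q(√287, √266), and [Q(√287, √266):Q] = 4 (since 287, 266 are distinct squarefree integers > 1 with 76342 not a perfect square). To show equality we compute the minimal polynomial of γ. From γ = √287 + √266: γ^2 = 287 + 2√(76342) + 266 = 553 + 2√(76342), so γ^2 - 553 = 2√(76342); squaring, (γ^2 - 553)^2 = 4·76342, i.e. γ^4 - 1106γ^2 + 305809 - 305368 = 0, i.e. γ^4 - 1106γ^2 + 441 = 0. So γ is a root of x^4 - 1106x^2 + 441. This polynomial is irreducible over Q: it has no rational root (each ±√287 ± √266 is irrational), and any factorization into two quadratics over Q would force √(76342) ∈ Q (pairing opposite roots) or √287, √266 ∈ Q (other pairings), all impossible. Hence [Q(γ):Q] = 4 = [Q(√287, √266):Q], so Q(γ) = Q(√287, √266).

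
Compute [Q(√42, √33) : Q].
[Q(√42, √33) : Q] = 4

[Q(√42):Q] = 2 (min poly x^2 - 42, irreducible since 42 is squarefree > 1). For the top step, suppose √33 ∈ Q(√42), say √33 = c + d√42 with c, d ∈ Q. Squaring: 33 = c^2 + 42d^2 + 2cd√42. Since √42 ∉ Q this forces 2cd = 0. If d = 0 then √33 = c ∈ Q, contradicting 33 squarefree > 1. If c = 0 then 33 = 42d^2, so 42·33 = (42d)^2 is a perfect square in Q — but 42·33 = 1386 is not a perfect square (since 42 and 33 are distinct squarefree integers). Contradiction. Hence √33 ∉ Q(√42), so x^2 - 33 stays irreducible over Q(√42) and [Q(√42, √33) : Q(√42)] = 2. By the tower law, [Q(√42, √33) : Q] = 2 · 2 = 4.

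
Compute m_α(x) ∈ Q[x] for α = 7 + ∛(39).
m_α(x) = x^3 - 21x^2 + 147x - 382

Set β = α - 7 = ∛(39), so β^3 = 39. Then (α - 7)^3 - 39 = 0, i.e. α is a root of g(x) = (x - 7)^3 - 39 = x^3 - 21x^2 + 147x - 382. Since g(x) = h(x - 7) where h(x) = x^3 - 39, and h is irreducible over Q (because 39 is not a perfect cube, so h has no rational root, and a monic cubic with no rational root is irreducible), g is also irreducible (irreducibility is preserved under the substitution x → x - 7). Hence m_α(x) = x^3 - 21x^2 + 147x - 382.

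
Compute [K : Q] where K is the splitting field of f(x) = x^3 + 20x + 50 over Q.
[K : Q] = 6

By the rational root test, any rational root of the monic integer polynomial f(x) = x^3 + 20x + 50 must be an integer dividing the constant term 50, i.e. one of ±{1, 2, 5, 10, 25, 50}. Evaluating: f(1) = 71, f(-1) = 29, f(2) = 98, f(-2) = 2, f(5) = 275, f(-5) = -175, f(10) = 1250, f(-10) = -1150, f(25) = 16175, f(-25) = -16075, f(50) = 126050, f(-50) = -125950; none is 0, so f has no rational root and is therefore irreducible over Q (a cubic with no linear factor over a field is irreducible). For an irreducible cubic, the Galois group is A_3 or S_3 according as the discriminant disc(f) = -4a^3 - 27b^2 = -4·(20)^3 - 27·(50)^2 = -99500 is or is not a square in Q. Here disc(f) = -99500 is not a perfect square in Q, so the Galois group of f over Q is not contained in A_3 and must be all of S_3. The splitting field has degree |S_3| = 6 over Q, so [K : Q] = 6.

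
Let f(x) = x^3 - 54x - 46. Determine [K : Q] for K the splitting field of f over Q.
[K : Q] = 6

By the rational root test, any rational root of the monic integer polynomial f(x) = x^3 - 54x - 46 must be an integer dividing the constant term -46, i.e. one of ±{1, 2, 23, 46}. Evaluating: f(1) = -99, f(-1) = 7, f(2) = -146, f(-2) = 54, f(23) = 10879, f(-23) = -10971, f(46) = 94806, f(-46) = -94898; none is 0, so f has no rational root and is therefore irreducible over Q (a cubic with no linear factor over a field is irreducible). For an irreducible cubic, the Galois group is A_3 or S_3 according as the discriminant disc(f) = -4a^3 - 27b^2 = -4·(-54)^3 - 27·(-46)^2 = 572724 is or is not a square in Q. Here disc(f) = 572724 is not a perfect square in Q, so the Galois group of f over Q is not contained in A_3 and must be all of S_3. The splitting field has degree |S_3| = 6 over Q, so [K : Q] = 6.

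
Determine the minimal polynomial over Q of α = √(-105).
m_α(x) = x^2 + 105

α satisfies α^2 + 105 = 0, so x^2 + 105 annihilates α. Since d = -105 is squarefree and ≠ 1, it is not a perfect square in Q, so x^2 + 105 has no rational root and is therefore irreducible over Q (a degree-2 polynomial over a field is irreducible iff it has no root). Hence m_α(x) = x^2 + 105.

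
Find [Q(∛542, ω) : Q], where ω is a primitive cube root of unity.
[Q(∛542, ω) : Q] = 6

[Q(∛542):Q] = 3 (min poly x^3 - 542, irreducible since 542 is not a perfect cube). [Q(ω):Q] = 2 (min poly x^2 + x + 1). Since Q(∛542) ⊂ R and ω ∉ R, we have ω ∉ Q(∛542), so x^2 + x + 1 remains irreducible over Q(∛542) and [Q(∛542, ω) : Q(∛542)] = 2. By the tower law, [Q(∛542, ω) : Q] = 3 · 2 = 6. (In fact Q(∛542, ω) is the splitting field of x^3 - 542 over Q.)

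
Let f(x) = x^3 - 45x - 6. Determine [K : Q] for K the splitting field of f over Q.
[K : Q] = 6

By the rational root test, any rational root of the monic integer polynomial f(x) = x^3 - 45x - 6 must be an integer dividing the constant term -6, i.e. one of ±{1, 2, 3, 6}. Evaluating: f(1) = -50, f(-1) = 38, f(2) = -88, f(-2) = 76, f(3) = -114, f(-3) = 102, f(6) = -60, f(-6) = 48; none is 0, so f has no rational root and is therefore irreducible over Q (a cubic with no linear factor over a field is irreducible). For an irreducible cubic, the Galois group is A_3 or S_3 according as the discriminant disc(f) = -4a^3 - 27b^2 = -4·(-45)^3 - 27·(-6)^2 = 363528 is or is not a square in Q. Here disc(f) = 363528 is not a perfect square in Q, so the Galois group of f over Q is not contained in A_3 and must be all of S_3. The splitting field has degree |S_3| = 6 over Q, so [K : Q] = 6.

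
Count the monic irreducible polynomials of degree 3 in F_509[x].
There are 43957240 monic irreducible polynomials of degree 3 over F_509

Each element of F_{509^3} that lies in no proper subfield is a root of exactly one monic irreducible of degree 3 over F_509, and each such polynomial has 3 distinct roots in F_{509^3}. By Möbius inversion the count is N_509(3) = (1/3) Σ_{d|3} μ(3/d) · 509^d = (1/3)(μ(3)·509^1 + μ(1)·509^3) = 131871720/3 = 43957240.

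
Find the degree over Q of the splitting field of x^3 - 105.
[K : Q] = 6

The roots of x^3 - 105 are ∛105, ω∛105, ω^2∛105 where ω = e^(2πi/3) is a primitive cube root of unity, so K = Q(∛105, ω). Now [Q(∛105):Q] = 3 (since 105 is not a perfect cube, x^3 - 105 is irreducible) and [Q(ω):Q] = 2. Both 2 and 3 divide [K:Q], and [K:Q] ≤ 3·2 = 6, so [K:Q] = 6. (Equivalently: Q(∛105) ⊂ R but ω ∉ R, so [K : Q(∛105)] = 2.)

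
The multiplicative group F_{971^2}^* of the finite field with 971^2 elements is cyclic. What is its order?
|F_{971^2}^*| = 942840

F_{971^2} has 971^2 = 942841 elements; its multiplicative group consists of all nonzero elements, so |F_{971^2}^*| = 942841 - 1 = 942840. (It is cyclic since any finite subgroup of the multiplicative group of a field is cyclic.)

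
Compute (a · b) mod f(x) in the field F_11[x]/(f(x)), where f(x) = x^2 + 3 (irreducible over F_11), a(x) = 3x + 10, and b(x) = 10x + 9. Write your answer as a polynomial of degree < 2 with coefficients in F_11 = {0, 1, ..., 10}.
a · b ≡ 6x (mod f(x))

Multiply in F_11[x]: a(x)·b(x) = (3x + 10)·(10x + 9) = 8x^2 + 6x + 2. This has degree ≥ 2, so divide by f(x) over F_11: 8x^2 + 6x + 2 = (8)·(x^2 + 3) + (6x). Hence a·b ≡ 6x (mod f). (F_11[x]/(f) is a field with 11^2 = 121 elements since f is irreducible of degree 2.)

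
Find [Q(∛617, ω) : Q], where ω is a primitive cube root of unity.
[Q(∛617, ω) : Q] = 6

[Q(∛617):Q] = 3 (min poly x^3 - 617, irreducible since 617 is not a perfect cube). [Q(ω):Q] = 2 (min poly x^2 + x + 1). Since Q(∛617) ⊂ R and ω ∉ R, we have ω ∉ Q(∛617), so x^2 + x + 1 remains irreducible over Q(∛617) and [Q(∛617, ω) : Q(∛617)] = 2. By the tower law, [Q(∛617, ω) : Q] = 3 · 2 = 6. (In fact Q(∛617, ω) is the splitting field of x^3 - 617 over Q.)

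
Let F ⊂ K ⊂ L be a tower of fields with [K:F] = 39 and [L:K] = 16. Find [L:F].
[L:F] = 624

The tower law says that for any tower of field extensions F ⊂ K ⊂ L with finite degrees, [L:F] = [L:K] · [K:F]. Here this gives [L:F] = 16 · 39 = 624.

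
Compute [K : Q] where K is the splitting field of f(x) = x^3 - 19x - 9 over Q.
[K : Q] = 6

By the rational root test, any rational root of the monic integer polynomial f(x) = x^3 - 19x - 9 must be an integer dividing the constant term -9, i.e. one of ±{1, 3, 9}. Evaluating: f(1) = -27, f(-1) = 9, f(3) = -39, f(-3) = 21, f(9) = 549, f(-9) = -567; none is 0, so f has no rational root and is therefore irreducible over Q (a cubic with no linear factor over a field is irreducible). For an irreducible cubic, the Galois group is A_3 or S_3 according as the discriminant disc(f) = -4a^3 - 27b^2 = -4·(-19)^3 - 27·(-9)^2 = 25249 is or is not a square in Q. Here disc(f) = 25249 is not a perfect square in Q, so the Galois group of f over Q is not contained in A_3 and must be all of S_3. The splitting field has degree |S_3| = 6 over Q, so [K : Q] = 6.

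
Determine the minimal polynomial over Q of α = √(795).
m_α(x) = x^2 - 795

α satisfies α^2 - 795 = 0, so x^2 - 795 annihilates α. Since d = 795 is squarefree and ≠ 1, it is not a perfect square in Q, so x^2 - 795 has no rational root and is therefore irreducible over Q (a degree-2 polynomial over a field is irreducible iff it has no root). Hence m_α(x) = x^2 - 795.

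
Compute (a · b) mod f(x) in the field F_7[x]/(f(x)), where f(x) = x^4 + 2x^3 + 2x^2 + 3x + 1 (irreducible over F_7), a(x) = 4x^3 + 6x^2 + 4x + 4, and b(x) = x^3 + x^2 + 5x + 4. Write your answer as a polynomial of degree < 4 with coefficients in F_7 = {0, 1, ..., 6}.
a · b ≡ 2x^3 + 2x^2 + x + 5 (mod f(x))

Multiply in F_7[x]: a(x)·b(x) = (4x^3 + 6x^2 + 4x + 4)·(x^3 + x^2 + 5x + 4) = 4x^6 + 3x^5 + 2x^4 + 5x^3 + 6x^2 + x + 2. This has degree ≥ 4, so divide by f(x) over F_7: 4x^6 + 3x^5 + 2x^4 + 5x^3 + 6x^2 + x + 2 = (4x^2 + 2x + 4)·(x^4 + 2x^3 + 2x^2 + 3x + 1) + (2x^3 + 2x^2 + x + 5). Hence a·b ≡ 2x^3 + 2x^2 + x + 5 (mod f). (F_7[x]/(f) is a field with 7^4 = 2401 elements since f is irreducible of degree 4.)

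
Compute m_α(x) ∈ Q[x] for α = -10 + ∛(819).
m_α(x) = x^3 + 30x^2 + 300x + 181

Set β = α + 10 = ∛(819), so β^3 = 819. Then (α + 10)^3 - 819 = 0, i.e. α is a root of g(x) = (x + 10)^3 - 819 = x^3 + 30x^2 + 300x + 181. Since g(x) = h(x + 10) where h(x) = x^3 - 819, and h is irreducible over Q (because 819 is not a perfect cube, so h has no rational root, and a monic cubic with no rational root is irreducible), g is also irreducible (irreducibility is preserved under the substitution x → x + 10). Hence m_α(x) = x^3 + 30x^2 + 300x + 181.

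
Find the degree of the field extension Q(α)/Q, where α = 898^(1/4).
[Q(α):Q] = 4

α is a root of x^4 - 898. By Eisenstein's criterion at the prime p = 2 (which divides the constant term 898 but p^2 = 4 does not, since 898 is squarefree), x^4 - 898 is irreducible over Q. Hence [Q(α):Q] = 4.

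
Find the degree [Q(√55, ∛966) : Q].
[Q(√55, ∛966) : Q] = 6

Let L = Q(√55, ∛966). Since Q(√55) ⊂ L and [Q(√55):Q] = 2, the tower law gives 2 | [L:Q]. Likewise Q(∛966) ⊂ L with [Q(∛966):Q] = 3 (because 966 is not a perfect cube), so 3 | [L:Q]. As gcd(2,3) = 1, [L:Q] is divisible by 6. Conversely L is generated over Q by √55 and ∛966, so [L:Q] ≤ 2·3 = 6. Therefore [Q(√55, ∛966) : Q] = 6.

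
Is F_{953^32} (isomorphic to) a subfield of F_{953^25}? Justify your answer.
No: F_{953^32} is not a subfield of F_{953^25}

F_{p^m} embeds in F_{p^n} iff m | n. Here 32 ∤ 25 (since 25 = 0·32 + 25 with remainder 25 ≠ 0), so F_{953^32} is not a subfield of F_{953^25}. Equivalently: if it were, the tower law would give 32 = [F_{953^32}:F_953] dividing [F_{953^25}:F_953] = 25, contradiction.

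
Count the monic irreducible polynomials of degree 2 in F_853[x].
There are 363378 monic irreducible polynomials of degree 2 over F_853

Each element of F_{853^2} that lies in no proper subfield is a root of exactly one monic irreducible of degree 2 over F_853, and each such polynomial has 2 distinct roots in F_{853^2}. By Möbius inversion the count is N_853(2) = (1/2) Σ_{d|2} μ(2/d) · 853^d = (1/2)(μ(2)·853^1 + μ(1)·853^2) = 726756/2 = 363378.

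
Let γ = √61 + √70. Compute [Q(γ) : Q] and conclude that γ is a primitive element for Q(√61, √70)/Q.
[Q(γ) : Q] = 4 (equivalently, Q(γ) = Q(√61, √70))

Obviously Q(γ) ⊆ Q(√61, √70), and [Q(√61, √70):Q] = 4 (since 61, 70 are distinct squarefree integers > 1 with 4270 not a perfect square). To show equality we compute the minimal polynomial of γ. From γ = √61 + √70: γ^2 = 61 + 2√(4270) + 70 = 131 + 2√(4270), so γ^2 - 131 = 2√(4270); squaring, (γ^2 - 131)^2 = 4·4270, i.e. γ^4 - 262γ^2 + 17161 - 17080 = 0, i.e. γ^4 - 262γ^2 + 81 = 0. So γ is a root of x^4 - 262x^2 + 81. This polynomial is irreducible over Q: it has no rational root (each ±√61 ± √70 is irrational), and any factorization into two quadratics over Q would force √(4270) ∈ Q (pairing opposite roots) or √61, √70 ∈ Q (other pairings), all impossible. Hence [Q(γ):Q] = 4 = [Q(√61, √70):Q], so Q(γ) = Q(√61, √70).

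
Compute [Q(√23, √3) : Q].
[Q(√23, √3) : Q] = 4

[Q(√23):Q] = 2 (min poly x^2 - 23, irreducible since 23 is squarefree > 1). For the top step, suppose √3 ∈ Q(√23), say √3 = c + d√23 with c, d ∈ Q. Squaring: 3 = c^2 + 23d^2 + 2cd√23. Since √23 ∉ Q this forces 2cd = 0. If d = 0 then √3 = c ∈ Q, contradicting 3 squarefree > 1. If c = 0 then 3 = 23d^2, so 23·3 = (23d)^2 is a perfect square in Q — but 23·3 = 69 is not a perfect square (since 23 and 3 are distinct squarefree integers). Contradiction. Hence √3 ∉ Q(√23), so x^2 - 3 stays irreducible over Q(√23) and [Q(√23, √3) : Q(√23)] = 2. By the tower law, [Q(√23, √3) : Q] = 2 · 2 = 4.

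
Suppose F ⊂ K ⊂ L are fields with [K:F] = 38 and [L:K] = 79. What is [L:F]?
[L:F] = 3002

The tower law says that for any tower of field extensions F ⊂ K ⊂ L with finite degrees, [L:F] = [L:K] · [K:F]. Here this gives [L:F] = 79 · 38 = 3002.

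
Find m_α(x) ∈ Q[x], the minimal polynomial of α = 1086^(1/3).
m_α(x) = x^3 - 1086

α satisfies α^3 = 1086, so x^3 - 1086 annihilates α. By the rational root test, a rational root p/q (in lowest terms) of x^3 - 1086 would satisfy p^3 = 1086 q^3, forcing q = 1 and p^3 = 1086; but 1086 is not a perfect cube, contradiction. A monic cubic over Q with no rational root is irreducible (any nontrivial factorization would include a linear factor). Hence x^3 - 1086 is the minimal polynomial of α, and in particular [Q(α):Q] = 3.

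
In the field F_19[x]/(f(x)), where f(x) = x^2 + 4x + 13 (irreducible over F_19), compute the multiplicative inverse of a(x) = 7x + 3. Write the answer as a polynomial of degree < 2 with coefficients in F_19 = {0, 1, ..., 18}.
a(x)^(-1) ≡ 8x + 15 (mod f(x))

Since f is irreducible over F_19, F_19[x]/(f) is a field and a(x) ≠ 0 has an inverse. Apply the extended Euclidean algorithm to f(x) and a(x) in F_19[x]: f(x) = (11x + 4)·a(x) + (1). The last nonzero remainder is the constant 1 = gcd(f, a) in F_19. Back-substituting through the division chain expresses 1 = s(x)·a(x) + t(x)·f(x) with s(x) ≡ 8x + 15 (mod f), so a(x)^(-1) ≡ s(x) = 8x + 15 (mod f). Check: (7x + 3)·(8x + 15) = 18x^2 + 15x + 7 ≡ 1 (mod x^2 + 4x + 13).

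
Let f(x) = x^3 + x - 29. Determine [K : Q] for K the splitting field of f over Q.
[K : Q] = 6

By the rational root test, any rational root of the monic integer polynomial f(x) = x^3 + x - 29 must be an integer dividing the constant term -29, i.e. one of ±{1, 29}. Evaluating: f(1) = -27, f(-1) = -31, f(29) = 24389, f(-29) = -24447; none is 0, so f has no rational root and is therefore irreducible over Q (a cubic with no linear factor over a field is irreducible). For an irreducible cubic, the Galois group is A_3 or S_3 according as the discriminant disc(f) = -4a^3 - 27b^2 = -4·(1)^3 - 27·(-29)^2 = -22711 is or is not a square in Q. Here disc(f) = -22711 is not a perfect square in Q, so the Galois group of f over Q is not contained in A_3 and must be all of S_3. The splitting field has degree |S_3| = 6 over Q, so [K : Q] = 6.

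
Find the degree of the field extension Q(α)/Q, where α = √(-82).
[Q(α):Q] = 2

[Q(α):Q] equals the degree of the minimal polynomial of α. Here α^2 = -82 and x^2 + 82 is irreducible (d = -82 is squarefree, ≠ 1, hence not a square), so deg(m_α) = 2. Thus [Q(α):Q] = 2.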